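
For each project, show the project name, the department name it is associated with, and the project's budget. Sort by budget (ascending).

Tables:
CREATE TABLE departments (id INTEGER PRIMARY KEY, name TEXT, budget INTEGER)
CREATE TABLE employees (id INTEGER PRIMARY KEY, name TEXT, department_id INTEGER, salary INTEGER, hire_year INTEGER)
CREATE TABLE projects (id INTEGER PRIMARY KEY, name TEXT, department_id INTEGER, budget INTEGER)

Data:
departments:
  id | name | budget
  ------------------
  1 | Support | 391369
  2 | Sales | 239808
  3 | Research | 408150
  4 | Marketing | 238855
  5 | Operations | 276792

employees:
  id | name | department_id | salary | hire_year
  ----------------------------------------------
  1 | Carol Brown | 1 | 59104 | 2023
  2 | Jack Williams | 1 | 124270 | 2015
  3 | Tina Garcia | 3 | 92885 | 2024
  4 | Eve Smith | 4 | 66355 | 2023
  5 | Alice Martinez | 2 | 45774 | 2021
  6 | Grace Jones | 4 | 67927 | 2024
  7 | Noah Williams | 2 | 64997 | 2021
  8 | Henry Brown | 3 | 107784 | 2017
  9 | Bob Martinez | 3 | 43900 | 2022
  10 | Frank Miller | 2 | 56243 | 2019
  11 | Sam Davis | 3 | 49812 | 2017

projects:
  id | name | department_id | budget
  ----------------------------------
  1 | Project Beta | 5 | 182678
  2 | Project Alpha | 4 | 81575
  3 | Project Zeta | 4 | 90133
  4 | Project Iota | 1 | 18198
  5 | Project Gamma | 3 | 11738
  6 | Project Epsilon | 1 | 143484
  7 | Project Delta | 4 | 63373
SELECT c.name, p.name AS department, c.budget FROM projects c JOIN departments p ON c.department_id = p.id ORDER BY c.budget ASC

Execution result:
name | department | budget
Project Gamma | Research | 11738
Project Iota | Support | 18198
Project Delta | Marketing | 63373
Project Alpha | Marketing | 81575
Project Zeta | Marketing | 90133
Project Epsilon | Support | 143484
Project Beta | Operations | 182678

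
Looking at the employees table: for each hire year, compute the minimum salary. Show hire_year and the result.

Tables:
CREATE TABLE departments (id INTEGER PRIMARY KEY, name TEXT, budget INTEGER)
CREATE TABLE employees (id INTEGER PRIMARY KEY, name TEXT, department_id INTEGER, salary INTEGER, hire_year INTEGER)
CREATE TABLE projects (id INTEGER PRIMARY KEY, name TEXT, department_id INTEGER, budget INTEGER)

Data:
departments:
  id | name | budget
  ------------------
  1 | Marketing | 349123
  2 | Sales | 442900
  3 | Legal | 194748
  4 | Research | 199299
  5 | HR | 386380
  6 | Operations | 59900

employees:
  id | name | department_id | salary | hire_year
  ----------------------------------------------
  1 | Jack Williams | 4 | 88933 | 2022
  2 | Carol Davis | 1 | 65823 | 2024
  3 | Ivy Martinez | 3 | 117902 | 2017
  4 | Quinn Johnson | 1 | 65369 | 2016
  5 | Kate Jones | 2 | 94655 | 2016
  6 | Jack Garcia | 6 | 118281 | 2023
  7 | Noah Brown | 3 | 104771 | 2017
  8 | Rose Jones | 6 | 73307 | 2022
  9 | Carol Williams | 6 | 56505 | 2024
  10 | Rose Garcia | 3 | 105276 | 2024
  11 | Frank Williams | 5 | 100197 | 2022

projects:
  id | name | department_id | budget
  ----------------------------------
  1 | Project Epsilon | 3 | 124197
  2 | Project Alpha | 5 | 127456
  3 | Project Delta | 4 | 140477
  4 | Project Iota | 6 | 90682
SELECT hire_year, MIN(salary) AS min_salary FROM employees GROUP BY hire_year

Execution result:
hire_year | min_salary
2016 | 65369
2017 | 104771
2022 | 73307
2023 | 118281
2024 | 56505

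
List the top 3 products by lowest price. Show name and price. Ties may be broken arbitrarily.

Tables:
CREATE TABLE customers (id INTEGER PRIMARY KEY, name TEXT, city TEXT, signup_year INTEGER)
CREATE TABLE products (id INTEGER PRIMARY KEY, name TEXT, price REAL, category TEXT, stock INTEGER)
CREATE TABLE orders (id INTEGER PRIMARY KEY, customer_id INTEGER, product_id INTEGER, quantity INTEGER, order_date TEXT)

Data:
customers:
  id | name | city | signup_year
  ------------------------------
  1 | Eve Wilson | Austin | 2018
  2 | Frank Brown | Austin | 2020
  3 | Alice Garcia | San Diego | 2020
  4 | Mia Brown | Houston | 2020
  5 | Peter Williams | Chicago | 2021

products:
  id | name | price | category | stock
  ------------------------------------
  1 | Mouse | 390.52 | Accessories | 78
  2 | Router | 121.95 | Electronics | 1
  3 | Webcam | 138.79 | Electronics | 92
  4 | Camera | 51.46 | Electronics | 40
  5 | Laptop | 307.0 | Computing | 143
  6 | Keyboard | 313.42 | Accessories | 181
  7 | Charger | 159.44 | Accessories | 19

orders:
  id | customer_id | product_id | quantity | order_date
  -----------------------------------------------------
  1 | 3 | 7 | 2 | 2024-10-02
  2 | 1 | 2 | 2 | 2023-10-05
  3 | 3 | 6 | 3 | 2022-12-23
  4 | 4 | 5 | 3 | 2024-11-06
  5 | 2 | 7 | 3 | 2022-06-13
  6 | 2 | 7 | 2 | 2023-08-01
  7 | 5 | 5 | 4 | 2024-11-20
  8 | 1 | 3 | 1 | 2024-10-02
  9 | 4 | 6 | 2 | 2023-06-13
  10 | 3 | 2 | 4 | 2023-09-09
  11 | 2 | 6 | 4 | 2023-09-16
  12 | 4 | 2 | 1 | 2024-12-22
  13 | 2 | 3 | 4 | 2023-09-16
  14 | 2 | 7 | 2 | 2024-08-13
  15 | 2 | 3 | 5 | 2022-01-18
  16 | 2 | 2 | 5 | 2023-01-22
SELECT name, price FROM products ORDER BY price ASC LIMIT 3

Execution result:
name | price
Camera | 51.46
Router | 121.95
Webcam | 138.79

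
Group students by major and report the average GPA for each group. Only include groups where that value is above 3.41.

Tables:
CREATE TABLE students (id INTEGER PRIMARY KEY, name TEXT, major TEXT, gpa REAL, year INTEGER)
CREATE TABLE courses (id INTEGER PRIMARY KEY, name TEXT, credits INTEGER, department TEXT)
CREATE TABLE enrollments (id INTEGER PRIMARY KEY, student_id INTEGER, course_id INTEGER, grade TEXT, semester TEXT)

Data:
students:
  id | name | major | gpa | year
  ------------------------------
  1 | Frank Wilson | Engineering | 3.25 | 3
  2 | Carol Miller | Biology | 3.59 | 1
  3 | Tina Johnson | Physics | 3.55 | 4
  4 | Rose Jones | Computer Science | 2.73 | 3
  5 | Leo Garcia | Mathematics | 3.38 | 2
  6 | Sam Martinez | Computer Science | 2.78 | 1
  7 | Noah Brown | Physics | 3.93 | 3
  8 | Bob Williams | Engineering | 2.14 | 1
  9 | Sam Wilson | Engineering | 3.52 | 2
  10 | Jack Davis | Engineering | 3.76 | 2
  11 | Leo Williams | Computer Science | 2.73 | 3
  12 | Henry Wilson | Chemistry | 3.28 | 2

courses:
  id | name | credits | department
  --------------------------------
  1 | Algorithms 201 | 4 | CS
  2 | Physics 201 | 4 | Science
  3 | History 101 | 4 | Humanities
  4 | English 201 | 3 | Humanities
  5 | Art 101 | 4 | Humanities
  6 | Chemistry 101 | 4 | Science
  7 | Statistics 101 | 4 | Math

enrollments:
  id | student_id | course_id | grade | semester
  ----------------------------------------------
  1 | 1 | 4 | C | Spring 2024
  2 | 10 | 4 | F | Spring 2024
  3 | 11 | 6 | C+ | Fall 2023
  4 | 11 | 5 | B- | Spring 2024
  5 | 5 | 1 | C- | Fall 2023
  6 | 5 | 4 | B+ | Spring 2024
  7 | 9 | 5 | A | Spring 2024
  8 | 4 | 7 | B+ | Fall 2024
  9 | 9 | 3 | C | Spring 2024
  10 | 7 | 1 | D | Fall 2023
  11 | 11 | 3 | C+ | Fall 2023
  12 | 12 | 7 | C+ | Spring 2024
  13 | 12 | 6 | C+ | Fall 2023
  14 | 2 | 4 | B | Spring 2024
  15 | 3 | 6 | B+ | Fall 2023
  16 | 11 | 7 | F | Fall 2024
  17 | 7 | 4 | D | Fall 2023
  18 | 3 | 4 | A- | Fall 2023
SELECT major, AVG(gpa) AS avg_gpa FROM students GROUP BY major HAVING AVG(gpa) > 3.41

Execution result:
major | avg_gpa
Biology | 3.59
Physics | 3.74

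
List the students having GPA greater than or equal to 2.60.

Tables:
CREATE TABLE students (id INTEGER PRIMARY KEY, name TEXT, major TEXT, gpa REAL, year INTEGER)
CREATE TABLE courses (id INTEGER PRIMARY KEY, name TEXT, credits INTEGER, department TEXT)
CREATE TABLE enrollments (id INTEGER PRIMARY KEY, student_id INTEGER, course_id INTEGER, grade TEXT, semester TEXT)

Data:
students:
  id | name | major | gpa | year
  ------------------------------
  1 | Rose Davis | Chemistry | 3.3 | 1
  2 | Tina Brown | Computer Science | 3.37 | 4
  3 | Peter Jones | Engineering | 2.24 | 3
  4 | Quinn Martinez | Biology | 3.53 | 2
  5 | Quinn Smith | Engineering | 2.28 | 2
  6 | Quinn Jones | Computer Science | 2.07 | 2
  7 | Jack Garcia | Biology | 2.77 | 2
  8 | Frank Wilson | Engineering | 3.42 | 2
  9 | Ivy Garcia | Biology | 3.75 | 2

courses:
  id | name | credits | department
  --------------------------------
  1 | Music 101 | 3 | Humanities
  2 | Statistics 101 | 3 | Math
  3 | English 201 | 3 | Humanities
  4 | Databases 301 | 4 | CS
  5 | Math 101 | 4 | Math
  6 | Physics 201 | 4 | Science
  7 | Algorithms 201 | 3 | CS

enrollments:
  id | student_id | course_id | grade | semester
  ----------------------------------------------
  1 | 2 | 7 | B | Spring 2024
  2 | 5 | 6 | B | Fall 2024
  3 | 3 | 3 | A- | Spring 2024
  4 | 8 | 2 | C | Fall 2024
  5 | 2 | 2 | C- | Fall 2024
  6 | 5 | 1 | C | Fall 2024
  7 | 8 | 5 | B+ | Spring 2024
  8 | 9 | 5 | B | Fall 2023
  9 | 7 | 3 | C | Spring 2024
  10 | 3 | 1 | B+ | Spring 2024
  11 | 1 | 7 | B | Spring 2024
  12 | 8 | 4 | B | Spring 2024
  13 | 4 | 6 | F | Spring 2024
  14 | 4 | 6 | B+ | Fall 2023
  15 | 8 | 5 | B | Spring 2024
SELECT name, gpa FROM students WHERE gpa >= 2.6

Execution result:
name | gpa
Rose Davis | 3.30
Tina Brown | 3.37
Quinn Martinez | 3.53
Jack Garcia | 2.77
Frank Wilson | 3.42
Ivy Garcia | 3.75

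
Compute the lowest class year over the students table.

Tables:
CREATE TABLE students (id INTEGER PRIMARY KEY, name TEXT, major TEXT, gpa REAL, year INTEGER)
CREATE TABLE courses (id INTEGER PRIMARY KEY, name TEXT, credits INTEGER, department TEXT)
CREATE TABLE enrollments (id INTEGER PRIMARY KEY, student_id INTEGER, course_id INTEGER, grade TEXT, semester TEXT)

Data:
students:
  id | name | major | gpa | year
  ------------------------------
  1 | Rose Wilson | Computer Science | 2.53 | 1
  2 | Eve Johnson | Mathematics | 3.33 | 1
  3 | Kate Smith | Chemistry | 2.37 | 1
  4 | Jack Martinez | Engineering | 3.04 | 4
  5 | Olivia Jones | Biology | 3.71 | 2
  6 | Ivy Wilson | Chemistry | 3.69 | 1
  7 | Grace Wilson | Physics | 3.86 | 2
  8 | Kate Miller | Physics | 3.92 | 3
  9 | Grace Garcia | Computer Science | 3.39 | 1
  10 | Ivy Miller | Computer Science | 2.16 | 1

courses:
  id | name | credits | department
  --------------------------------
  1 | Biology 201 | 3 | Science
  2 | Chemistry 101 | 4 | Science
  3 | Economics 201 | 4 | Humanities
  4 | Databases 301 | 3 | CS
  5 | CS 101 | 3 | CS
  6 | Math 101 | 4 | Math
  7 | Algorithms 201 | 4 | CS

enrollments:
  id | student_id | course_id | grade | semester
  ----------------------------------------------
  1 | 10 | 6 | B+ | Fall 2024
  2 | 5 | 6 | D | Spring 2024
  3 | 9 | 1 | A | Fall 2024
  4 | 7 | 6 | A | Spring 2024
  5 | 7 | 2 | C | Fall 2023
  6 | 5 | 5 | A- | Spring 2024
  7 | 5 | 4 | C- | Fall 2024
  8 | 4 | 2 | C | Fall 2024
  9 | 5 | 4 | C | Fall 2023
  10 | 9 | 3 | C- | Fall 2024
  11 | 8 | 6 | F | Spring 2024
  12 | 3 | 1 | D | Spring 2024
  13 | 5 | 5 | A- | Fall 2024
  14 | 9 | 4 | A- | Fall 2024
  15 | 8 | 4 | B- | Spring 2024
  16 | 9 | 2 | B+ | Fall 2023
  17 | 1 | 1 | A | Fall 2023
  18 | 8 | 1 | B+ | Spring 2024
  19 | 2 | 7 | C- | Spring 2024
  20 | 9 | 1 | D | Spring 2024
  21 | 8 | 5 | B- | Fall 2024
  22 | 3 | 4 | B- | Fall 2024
SELECT MIN(year) FROM students

Execution result:
1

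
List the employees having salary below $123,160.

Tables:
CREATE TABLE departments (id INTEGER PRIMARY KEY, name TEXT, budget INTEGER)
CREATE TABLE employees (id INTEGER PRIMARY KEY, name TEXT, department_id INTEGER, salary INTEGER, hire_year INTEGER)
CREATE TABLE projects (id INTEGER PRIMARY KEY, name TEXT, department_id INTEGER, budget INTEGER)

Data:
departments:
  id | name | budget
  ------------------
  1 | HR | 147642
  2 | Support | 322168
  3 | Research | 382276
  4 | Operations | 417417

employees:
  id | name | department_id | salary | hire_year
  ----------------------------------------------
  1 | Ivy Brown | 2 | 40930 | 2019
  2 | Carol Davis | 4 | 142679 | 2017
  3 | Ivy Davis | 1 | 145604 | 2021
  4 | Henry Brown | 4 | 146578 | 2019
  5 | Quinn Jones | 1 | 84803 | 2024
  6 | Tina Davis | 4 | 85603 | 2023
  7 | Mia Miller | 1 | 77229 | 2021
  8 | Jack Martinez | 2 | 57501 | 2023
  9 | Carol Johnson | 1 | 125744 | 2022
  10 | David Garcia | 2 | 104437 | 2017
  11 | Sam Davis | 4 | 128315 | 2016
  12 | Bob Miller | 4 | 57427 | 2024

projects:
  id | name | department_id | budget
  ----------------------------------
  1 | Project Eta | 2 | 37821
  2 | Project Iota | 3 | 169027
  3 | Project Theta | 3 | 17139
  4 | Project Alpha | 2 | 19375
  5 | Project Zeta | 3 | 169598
SELECT name, salary FROM employees WHERE salary < 123160

Execution result:
name | salary
Ivy Brown | 40930
Quinn Jones | 84803
Tina Davis | 85603
Mia Miller | 77229
Jack Martinez | 57501
David Garcia | 104437
Bob Miller | 57427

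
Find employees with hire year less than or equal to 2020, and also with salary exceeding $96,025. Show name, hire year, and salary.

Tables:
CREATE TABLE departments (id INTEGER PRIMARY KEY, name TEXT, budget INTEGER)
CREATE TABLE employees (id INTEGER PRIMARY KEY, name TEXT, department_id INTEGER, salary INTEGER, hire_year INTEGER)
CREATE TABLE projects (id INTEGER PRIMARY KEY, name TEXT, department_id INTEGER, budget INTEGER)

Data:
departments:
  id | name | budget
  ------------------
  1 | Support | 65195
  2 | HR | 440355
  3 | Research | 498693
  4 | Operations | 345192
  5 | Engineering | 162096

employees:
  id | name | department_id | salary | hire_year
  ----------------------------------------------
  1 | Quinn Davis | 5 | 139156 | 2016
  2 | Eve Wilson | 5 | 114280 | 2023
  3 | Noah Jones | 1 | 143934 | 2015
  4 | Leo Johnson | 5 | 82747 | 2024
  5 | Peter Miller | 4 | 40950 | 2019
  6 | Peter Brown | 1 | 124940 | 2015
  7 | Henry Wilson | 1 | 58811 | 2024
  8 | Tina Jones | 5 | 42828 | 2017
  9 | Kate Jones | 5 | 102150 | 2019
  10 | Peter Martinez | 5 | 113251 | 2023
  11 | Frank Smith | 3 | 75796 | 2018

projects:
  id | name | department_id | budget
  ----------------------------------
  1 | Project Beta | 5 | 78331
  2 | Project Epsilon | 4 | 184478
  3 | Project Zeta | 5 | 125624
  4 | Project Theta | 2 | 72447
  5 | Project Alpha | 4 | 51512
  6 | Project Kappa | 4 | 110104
SELECT name, hire_year, salary FROM employees WHERE hire_year <= 2020 AND salary > 96025

Execution result:
name | hire_year | salary
Quinn Davis | 2016 | 139156
Noah Jones | 2015 | 143934
Peter Brown | 2015 | 124940
Kate Jones | 2019 | 102150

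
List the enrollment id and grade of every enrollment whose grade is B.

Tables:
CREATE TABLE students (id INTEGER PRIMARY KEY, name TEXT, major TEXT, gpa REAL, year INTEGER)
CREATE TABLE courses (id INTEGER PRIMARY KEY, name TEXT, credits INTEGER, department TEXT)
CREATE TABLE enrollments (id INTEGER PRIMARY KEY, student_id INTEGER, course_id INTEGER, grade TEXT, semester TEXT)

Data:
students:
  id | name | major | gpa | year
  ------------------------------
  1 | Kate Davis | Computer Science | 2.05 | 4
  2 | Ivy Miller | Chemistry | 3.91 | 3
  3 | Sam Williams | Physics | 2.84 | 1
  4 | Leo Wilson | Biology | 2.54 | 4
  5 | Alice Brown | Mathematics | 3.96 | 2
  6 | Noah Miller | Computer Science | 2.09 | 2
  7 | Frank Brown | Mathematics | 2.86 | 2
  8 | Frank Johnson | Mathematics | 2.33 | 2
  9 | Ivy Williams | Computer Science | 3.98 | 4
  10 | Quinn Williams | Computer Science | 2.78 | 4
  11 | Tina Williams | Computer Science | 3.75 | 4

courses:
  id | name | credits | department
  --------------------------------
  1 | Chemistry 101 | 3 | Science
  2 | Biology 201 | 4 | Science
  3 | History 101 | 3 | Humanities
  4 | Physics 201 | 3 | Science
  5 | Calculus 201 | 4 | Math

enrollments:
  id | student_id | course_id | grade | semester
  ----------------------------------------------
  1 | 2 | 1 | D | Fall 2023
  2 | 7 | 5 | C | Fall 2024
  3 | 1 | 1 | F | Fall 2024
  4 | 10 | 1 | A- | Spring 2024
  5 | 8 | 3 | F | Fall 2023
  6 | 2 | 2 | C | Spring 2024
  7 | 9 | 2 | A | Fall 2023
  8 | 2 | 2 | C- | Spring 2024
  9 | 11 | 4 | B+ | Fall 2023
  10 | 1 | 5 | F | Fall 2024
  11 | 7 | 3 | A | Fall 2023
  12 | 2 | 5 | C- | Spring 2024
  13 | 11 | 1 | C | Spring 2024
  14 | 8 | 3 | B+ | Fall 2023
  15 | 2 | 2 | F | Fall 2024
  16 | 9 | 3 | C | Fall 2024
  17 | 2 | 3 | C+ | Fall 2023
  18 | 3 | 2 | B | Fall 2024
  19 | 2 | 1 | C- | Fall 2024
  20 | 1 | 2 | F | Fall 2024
SELECT id, grade FROM enrollments WHERE grade = 'B'

Execution result:
id | grade
18 | B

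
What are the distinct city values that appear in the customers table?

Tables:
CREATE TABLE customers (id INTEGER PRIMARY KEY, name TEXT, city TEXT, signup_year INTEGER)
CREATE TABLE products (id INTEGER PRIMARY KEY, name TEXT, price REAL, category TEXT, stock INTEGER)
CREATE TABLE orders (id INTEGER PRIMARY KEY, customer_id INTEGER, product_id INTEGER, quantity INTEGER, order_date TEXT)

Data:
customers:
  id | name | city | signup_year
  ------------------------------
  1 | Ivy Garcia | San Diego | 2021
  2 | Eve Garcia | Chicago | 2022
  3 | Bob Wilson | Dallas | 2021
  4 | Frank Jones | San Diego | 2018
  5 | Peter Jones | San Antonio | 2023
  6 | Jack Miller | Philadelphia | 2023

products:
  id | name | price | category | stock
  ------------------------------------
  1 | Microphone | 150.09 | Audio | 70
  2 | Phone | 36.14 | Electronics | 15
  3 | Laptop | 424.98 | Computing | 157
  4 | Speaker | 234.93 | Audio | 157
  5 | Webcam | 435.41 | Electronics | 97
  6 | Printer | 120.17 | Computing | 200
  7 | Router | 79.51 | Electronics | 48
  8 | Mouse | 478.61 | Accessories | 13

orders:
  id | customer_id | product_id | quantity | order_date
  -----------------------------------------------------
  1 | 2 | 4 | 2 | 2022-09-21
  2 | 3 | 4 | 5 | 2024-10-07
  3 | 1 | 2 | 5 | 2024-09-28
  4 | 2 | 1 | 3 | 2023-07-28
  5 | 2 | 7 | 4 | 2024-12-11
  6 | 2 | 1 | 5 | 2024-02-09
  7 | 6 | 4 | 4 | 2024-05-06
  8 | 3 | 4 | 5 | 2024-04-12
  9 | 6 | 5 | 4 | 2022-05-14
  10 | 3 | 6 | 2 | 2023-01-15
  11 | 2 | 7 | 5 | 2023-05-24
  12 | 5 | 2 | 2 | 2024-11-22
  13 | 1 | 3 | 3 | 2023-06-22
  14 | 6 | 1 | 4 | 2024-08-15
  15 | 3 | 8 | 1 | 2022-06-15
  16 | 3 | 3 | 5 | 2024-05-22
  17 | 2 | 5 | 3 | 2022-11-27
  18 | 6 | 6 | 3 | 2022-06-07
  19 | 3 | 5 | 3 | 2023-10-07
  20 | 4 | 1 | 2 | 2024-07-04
SELECT DISTINCT city FROM customers

Execution result:
city
San Diego
Chicago
Dallas
San Antonio
Philadelphia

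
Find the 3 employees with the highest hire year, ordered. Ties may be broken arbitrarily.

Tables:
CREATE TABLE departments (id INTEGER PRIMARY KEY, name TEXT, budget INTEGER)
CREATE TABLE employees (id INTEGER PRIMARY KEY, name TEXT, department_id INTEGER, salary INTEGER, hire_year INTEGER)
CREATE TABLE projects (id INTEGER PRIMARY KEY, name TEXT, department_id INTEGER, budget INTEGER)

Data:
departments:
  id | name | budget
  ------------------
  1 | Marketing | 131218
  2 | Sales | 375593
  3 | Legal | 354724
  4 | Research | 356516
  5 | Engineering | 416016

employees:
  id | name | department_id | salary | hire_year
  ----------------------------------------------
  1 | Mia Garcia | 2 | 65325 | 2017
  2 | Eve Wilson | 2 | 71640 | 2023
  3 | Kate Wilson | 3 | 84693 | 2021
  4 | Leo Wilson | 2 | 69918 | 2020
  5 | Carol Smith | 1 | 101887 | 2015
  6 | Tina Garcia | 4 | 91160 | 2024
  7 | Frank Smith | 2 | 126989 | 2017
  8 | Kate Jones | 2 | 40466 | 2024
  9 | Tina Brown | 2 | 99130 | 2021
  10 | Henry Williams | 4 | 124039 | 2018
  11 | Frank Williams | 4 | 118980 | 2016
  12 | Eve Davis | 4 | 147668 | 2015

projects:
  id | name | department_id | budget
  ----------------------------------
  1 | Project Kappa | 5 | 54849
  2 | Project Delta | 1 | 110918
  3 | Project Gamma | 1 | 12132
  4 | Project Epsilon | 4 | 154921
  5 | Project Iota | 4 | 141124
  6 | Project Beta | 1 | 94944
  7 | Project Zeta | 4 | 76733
SELECT name, hire_year FROM employees ORDER BY hire_year DESC LIMIT 3

Execution result:
name | hire_year
Tina Garcia | 2024
Kate Jones | 2024
Eve Wilson | 2023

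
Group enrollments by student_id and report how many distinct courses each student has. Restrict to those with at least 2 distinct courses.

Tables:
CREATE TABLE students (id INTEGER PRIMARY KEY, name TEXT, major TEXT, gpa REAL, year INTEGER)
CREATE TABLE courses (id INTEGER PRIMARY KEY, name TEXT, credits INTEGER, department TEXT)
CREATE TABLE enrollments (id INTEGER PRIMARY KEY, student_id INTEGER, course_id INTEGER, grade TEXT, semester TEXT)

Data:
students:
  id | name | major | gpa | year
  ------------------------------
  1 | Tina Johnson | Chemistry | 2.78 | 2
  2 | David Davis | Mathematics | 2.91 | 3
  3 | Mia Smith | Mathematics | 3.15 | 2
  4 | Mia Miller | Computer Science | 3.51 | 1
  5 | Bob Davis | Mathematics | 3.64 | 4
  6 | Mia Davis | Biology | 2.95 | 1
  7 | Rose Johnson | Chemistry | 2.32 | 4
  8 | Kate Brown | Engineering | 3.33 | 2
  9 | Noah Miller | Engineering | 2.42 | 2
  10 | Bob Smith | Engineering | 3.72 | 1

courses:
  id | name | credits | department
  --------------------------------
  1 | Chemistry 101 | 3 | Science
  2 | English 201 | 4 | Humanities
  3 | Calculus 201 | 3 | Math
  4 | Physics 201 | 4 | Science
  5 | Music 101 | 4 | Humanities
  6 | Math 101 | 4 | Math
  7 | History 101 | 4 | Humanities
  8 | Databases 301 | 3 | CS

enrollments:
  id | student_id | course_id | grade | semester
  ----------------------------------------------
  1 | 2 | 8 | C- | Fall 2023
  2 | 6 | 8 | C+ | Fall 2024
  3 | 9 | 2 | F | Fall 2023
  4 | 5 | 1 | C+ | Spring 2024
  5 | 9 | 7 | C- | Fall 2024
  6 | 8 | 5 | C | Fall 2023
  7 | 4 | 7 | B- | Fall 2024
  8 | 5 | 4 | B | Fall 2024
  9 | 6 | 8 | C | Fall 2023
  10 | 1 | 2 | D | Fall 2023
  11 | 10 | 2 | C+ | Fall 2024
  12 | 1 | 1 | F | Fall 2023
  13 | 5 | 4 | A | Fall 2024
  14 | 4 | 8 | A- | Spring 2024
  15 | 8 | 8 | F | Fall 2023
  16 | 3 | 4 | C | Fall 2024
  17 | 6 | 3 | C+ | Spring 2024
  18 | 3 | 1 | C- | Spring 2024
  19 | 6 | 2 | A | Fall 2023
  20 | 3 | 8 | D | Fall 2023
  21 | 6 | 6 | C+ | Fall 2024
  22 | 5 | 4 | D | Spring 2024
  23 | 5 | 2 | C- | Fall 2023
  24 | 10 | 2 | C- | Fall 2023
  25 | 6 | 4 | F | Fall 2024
SELECT student_id, COUNT(DISTINCT course_id) AS distinct_course_count FROM enrollments GROUP BY student_id HAVING COUNT(DISTINCT course_id) >= 2

Execution result:
student_id | distinct_course_count
1 | 2
3 | 3
4 | 2
5 | 3
6 | 5
8 | 2
9 | 2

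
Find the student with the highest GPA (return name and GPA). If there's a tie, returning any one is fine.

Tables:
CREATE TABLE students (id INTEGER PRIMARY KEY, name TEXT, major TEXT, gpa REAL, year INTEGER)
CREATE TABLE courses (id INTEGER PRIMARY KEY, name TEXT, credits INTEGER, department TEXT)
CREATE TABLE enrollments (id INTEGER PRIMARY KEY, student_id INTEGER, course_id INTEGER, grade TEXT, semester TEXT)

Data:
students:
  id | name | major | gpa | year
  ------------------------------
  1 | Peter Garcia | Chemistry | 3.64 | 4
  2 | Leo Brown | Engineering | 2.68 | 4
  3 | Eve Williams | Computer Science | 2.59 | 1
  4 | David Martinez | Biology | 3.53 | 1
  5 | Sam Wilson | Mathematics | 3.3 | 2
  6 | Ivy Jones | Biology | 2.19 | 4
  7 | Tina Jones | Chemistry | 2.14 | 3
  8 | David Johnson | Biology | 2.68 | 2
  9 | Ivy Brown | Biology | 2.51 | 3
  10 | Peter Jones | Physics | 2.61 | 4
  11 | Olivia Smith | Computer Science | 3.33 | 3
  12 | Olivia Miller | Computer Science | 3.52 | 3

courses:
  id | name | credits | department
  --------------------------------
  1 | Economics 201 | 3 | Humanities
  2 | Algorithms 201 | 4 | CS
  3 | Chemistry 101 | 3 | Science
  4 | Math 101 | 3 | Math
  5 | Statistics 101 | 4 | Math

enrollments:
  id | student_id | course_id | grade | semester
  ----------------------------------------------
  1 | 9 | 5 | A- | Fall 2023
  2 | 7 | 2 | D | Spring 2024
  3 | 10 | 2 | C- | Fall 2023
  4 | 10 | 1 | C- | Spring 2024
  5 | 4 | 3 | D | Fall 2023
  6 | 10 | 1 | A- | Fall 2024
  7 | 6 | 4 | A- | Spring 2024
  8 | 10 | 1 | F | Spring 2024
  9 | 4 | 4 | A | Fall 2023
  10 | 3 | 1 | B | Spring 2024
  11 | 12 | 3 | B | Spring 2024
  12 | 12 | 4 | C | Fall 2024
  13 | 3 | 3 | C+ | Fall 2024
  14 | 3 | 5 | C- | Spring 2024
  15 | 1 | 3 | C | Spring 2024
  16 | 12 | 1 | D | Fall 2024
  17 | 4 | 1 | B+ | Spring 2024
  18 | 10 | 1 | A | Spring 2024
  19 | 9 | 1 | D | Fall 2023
SELECT name, gpa FROM students ORDER BY gpa DESC LIMIT 1

Execution result:
name | gpa
Peter Garcia | 3.64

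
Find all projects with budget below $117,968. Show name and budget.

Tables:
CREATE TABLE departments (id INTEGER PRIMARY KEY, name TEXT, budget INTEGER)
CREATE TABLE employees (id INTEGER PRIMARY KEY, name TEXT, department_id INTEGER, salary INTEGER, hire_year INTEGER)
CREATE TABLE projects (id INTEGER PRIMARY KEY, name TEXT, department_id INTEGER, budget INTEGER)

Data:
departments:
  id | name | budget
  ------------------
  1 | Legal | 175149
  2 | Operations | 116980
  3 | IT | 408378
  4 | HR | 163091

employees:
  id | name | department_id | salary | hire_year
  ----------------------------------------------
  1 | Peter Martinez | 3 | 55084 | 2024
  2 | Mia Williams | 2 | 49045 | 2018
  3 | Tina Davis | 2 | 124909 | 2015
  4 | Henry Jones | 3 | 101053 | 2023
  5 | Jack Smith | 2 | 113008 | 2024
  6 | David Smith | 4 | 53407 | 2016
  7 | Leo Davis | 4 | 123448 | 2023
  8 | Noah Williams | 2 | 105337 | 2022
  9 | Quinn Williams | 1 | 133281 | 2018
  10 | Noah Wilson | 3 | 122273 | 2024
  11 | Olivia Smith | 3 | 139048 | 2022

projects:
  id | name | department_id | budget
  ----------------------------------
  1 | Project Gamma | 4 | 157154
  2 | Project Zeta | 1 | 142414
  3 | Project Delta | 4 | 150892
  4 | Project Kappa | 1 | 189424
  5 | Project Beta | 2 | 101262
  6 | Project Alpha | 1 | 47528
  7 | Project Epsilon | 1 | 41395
SELECT name, budget FROM projects WHERE budget < 117968

Execution result:
name | budget
Project Beta | 101262
Project Alpha | 47528
Project Epsilon | 41395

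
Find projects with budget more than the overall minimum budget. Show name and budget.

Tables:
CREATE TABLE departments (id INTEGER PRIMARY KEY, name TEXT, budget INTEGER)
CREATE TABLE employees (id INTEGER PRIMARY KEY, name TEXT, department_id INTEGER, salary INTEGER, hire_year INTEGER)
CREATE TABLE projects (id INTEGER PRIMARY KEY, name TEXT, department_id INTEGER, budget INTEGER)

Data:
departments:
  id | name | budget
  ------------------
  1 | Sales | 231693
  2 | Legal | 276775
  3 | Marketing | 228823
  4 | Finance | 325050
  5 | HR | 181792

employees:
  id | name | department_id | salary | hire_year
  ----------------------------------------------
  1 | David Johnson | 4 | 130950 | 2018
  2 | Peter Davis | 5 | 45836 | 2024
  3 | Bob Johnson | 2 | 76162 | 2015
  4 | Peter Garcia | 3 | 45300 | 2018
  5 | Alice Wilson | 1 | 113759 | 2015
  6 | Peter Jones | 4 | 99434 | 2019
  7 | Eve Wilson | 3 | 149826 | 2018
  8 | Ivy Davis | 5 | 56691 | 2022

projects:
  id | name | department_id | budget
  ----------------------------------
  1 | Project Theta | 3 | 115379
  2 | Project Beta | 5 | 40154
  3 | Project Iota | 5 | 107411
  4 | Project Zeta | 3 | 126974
SELECT name, budget FROM projects WHERE budget > (SELECT MIN(budget) FROM projects)

Execution result:
name | budget
Project Theta | 115379
Project Iota | 107411
Project Zeta | 126974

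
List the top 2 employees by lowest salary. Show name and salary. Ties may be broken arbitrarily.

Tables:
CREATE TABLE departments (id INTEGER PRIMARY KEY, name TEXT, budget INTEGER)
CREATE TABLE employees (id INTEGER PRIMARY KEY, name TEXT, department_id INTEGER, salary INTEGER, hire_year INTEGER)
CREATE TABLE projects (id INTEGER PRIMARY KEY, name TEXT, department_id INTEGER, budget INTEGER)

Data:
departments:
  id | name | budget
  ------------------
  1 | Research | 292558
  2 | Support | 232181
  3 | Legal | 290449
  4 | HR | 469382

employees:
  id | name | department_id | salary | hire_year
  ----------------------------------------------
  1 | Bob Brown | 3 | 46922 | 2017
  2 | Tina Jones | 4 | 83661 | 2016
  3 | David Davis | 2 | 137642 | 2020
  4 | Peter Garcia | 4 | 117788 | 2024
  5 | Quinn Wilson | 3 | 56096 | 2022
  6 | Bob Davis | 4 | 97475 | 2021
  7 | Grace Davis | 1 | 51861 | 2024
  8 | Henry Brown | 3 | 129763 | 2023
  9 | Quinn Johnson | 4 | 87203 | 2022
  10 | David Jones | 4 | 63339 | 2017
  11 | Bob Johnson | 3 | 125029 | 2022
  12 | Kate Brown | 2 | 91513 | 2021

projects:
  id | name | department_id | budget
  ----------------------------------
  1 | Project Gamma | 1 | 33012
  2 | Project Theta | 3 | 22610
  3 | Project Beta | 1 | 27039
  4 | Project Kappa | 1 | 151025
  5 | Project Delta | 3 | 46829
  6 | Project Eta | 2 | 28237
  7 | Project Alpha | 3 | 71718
SELECT name, salary FROM employees ORDER BY salary ASC LIMIT 2

Execution result:
name | salary
Bob Brown | 46922
Grace Davis | 51861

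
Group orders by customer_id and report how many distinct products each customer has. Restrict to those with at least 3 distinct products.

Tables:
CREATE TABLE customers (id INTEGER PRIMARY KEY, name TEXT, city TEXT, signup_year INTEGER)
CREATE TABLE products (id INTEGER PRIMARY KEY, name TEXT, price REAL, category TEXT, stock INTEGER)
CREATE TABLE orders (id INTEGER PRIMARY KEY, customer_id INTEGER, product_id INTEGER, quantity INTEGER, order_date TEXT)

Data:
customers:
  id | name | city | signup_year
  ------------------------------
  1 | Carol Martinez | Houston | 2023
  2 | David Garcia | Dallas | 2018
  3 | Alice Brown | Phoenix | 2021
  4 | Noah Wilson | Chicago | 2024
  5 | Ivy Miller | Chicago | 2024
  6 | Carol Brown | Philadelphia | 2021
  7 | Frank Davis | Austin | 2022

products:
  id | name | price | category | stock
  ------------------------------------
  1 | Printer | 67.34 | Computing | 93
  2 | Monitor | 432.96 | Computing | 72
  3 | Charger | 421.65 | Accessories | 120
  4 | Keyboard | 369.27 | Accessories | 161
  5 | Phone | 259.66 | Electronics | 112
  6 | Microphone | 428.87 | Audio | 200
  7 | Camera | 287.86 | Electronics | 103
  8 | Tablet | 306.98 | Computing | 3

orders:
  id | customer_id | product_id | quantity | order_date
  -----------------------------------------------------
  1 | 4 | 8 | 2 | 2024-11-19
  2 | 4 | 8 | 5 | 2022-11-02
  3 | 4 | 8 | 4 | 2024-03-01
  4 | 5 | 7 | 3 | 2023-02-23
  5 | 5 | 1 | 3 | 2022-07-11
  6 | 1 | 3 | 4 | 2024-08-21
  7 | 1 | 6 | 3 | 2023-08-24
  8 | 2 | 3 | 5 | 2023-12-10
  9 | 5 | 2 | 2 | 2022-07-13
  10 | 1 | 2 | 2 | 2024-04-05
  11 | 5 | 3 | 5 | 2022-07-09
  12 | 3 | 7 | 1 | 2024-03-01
SELECT customer_id, COUNT(DISTINCT product_id) AS distinct_product_count FROM orders GROUP BY customer_id HAVING COUNT(DISTINCT product_id) >= 3

Execution result:
customer_id | distinct_product_count
1 | 3
5 | 4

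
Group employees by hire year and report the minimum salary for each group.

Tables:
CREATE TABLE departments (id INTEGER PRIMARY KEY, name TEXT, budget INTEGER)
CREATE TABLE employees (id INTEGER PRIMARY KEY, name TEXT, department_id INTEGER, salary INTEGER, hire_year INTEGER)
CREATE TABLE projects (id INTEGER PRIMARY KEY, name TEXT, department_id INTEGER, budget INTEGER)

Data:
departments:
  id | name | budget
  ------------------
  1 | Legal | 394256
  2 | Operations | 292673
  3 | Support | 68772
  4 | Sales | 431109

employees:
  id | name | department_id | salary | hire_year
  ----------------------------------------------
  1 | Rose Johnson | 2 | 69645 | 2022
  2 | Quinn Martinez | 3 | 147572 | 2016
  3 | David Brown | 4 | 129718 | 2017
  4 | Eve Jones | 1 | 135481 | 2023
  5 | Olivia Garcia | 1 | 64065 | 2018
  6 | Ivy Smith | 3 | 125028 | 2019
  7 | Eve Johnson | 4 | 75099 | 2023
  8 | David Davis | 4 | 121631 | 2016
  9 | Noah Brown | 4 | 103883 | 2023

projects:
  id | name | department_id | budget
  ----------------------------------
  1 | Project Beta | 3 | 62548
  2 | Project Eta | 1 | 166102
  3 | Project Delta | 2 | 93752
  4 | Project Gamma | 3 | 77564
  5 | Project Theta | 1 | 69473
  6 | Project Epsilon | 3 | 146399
SELECT hire_year, MIN(salary) AS min_salary FROM employees GROUP BY hire_year

Execution result:
hire_year | min_salary
2016 | 121631
2017 | 129718
2018 | 64065
2019 | 125028
2022 | 69645
2023 | 75099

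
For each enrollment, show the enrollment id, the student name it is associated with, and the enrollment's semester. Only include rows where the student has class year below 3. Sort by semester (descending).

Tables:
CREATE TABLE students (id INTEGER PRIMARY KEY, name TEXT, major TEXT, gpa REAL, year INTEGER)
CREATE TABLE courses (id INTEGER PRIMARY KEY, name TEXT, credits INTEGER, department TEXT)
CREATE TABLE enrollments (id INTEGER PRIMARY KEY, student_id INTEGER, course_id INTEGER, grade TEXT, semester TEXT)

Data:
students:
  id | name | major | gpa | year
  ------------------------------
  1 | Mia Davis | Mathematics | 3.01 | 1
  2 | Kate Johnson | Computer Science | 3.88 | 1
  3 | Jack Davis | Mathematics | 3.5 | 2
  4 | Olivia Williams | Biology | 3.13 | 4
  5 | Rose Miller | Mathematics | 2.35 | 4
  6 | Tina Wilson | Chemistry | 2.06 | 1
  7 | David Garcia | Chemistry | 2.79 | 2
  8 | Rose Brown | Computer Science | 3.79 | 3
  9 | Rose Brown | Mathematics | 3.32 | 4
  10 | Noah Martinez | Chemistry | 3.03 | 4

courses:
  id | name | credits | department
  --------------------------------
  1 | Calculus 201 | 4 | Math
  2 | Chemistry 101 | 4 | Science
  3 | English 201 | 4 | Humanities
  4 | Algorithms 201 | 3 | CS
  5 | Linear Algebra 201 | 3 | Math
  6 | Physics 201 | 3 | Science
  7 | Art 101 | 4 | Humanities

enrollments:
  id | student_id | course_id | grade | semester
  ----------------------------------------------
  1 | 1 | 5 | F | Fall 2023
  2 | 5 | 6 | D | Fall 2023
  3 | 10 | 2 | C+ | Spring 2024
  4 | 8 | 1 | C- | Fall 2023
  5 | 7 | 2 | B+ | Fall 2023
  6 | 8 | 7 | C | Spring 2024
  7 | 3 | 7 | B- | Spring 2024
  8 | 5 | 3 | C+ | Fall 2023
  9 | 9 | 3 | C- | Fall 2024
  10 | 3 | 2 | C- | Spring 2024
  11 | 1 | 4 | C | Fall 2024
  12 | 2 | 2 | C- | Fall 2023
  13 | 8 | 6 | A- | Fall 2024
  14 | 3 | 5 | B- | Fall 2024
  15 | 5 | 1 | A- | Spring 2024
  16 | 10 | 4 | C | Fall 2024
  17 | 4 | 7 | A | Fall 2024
SELECT c.id, p.name AS student, c.semester FROM enrollments c JOIN students p ON c.student_id = p.id WHERE p.year < 3 ORDER BY c.semester DESC

Execution result:
id | student | semester
7 | Jack Davis | Spring 2024
10 | Jack Davis | Spring 2024
11 | Mia Davis | Fall 2024
14 | Jack Davis | Fall 2024
1 | Mia Davis | Fall 2023
5 | David Garcia | Fall 2023
12 | Kate Johnson | Fall 2023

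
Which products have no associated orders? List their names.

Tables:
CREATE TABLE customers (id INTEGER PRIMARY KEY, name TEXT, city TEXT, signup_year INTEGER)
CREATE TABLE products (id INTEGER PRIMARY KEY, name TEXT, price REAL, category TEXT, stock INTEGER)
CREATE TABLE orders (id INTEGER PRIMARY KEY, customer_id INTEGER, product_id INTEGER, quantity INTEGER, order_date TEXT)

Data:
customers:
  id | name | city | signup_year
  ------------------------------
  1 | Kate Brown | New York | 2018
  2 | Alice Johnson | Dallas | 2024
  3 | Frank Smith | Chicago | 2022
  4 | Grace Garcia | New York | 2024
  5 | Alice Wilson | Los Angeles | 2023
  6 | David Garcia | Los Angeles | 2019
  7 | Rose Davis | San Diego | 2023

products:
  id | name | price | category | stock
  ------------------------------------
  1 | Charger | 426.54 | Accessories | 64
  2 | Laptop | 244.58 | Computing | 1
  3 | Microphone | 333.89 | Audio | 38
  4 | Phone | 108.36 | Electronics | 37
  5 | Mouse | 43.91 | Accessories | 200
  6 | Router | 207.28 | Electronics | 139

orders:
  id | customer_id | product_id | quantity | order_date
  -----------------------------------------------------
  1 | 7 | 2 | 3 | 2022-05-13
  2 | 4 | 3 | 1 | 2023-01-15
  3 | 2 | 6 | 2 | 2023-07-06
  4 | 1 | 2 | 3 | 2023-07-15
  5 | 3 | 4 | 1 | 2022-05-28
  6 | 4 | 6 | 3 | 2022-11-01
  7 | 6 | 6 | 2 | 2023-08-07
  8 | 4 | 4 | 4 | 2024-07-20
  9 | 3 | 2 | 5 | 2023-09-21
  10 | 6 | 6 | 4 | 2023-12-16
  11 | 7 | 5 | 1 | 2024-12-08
SELECT p.name FROM products p LEFT JOIN orders c ON c.product_id = p.id WHERE c.id IS NULL

Execution result:
Charger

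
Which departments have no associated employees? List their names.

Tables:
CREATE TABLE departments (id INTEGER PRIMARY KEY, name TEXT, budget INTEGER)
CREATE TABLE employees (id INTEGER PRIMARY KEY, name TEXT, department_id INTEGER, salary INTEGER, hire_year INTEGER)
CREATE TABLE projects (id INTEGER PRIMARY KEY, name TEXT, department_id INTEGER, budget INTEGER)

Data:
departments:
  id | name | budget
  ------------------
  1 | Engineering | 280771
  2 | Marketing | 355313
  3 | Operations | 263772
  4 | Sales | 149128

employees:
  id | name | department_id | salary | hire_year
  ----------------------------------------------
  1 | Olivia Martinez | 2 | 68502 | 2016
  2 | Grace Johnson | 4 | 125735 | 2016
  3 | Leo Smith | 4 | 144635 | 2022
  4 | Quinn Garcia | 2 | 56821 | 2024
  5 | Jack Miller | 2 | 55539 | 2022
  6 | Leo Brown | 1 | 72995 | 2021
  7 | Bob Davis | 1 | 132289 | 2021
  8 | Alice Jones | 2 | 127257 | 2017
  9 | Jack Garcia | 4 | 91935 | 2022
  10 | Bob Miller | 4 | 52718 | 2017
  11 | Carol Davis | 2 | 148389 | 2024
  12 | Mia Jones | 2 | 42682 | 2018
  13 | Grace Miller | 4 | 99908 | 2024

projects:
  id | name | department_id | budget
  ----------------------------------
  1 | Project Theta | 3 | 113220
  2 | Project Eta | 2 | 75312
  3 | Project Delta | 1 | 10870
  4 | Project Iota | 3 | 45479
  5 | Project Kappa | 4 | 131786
SELECT p.name FROM departments p LEFT JOIN employees c ON c.department_id = p.id WHERE c.id IS NULL

Execution result:
Operations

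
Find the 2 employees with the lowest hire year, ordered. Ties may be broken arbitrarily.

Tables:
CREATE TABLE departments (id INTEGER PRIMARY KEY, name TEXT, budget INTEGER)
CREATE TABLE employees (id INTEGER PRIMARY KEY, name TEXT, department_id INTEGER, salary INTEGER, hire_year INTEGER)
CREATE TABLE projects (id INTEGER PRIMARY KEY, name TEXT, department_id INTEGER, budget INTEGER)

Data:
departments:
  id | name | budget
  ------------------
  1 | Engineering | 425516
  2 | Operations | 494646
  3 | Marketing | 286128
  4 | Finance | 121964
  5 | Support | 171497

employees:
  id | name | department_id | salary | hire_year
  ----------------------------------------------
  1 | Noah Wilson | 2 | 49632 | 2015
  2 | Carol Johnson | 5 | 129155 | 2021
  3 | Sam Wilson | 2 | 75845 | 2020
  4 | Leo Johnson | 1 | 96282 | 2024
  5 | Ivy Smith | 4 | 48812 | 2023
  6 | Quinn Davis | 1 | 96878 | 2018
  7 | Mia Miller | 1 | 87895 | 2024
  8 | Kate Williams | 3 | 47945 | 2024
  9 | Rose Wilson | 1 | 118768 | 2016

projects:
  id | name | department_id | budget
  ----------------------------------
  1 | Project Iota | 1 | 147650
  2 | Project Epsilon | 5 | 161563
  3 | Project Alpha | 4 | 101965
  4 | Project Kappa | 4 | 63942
SELECT name, hire_year FROM employees ORDER BY hire_year ASC LIMIT 2

Execution result:
name | hire_year
Noah Wilson | 2015
Rose Wilson | 2016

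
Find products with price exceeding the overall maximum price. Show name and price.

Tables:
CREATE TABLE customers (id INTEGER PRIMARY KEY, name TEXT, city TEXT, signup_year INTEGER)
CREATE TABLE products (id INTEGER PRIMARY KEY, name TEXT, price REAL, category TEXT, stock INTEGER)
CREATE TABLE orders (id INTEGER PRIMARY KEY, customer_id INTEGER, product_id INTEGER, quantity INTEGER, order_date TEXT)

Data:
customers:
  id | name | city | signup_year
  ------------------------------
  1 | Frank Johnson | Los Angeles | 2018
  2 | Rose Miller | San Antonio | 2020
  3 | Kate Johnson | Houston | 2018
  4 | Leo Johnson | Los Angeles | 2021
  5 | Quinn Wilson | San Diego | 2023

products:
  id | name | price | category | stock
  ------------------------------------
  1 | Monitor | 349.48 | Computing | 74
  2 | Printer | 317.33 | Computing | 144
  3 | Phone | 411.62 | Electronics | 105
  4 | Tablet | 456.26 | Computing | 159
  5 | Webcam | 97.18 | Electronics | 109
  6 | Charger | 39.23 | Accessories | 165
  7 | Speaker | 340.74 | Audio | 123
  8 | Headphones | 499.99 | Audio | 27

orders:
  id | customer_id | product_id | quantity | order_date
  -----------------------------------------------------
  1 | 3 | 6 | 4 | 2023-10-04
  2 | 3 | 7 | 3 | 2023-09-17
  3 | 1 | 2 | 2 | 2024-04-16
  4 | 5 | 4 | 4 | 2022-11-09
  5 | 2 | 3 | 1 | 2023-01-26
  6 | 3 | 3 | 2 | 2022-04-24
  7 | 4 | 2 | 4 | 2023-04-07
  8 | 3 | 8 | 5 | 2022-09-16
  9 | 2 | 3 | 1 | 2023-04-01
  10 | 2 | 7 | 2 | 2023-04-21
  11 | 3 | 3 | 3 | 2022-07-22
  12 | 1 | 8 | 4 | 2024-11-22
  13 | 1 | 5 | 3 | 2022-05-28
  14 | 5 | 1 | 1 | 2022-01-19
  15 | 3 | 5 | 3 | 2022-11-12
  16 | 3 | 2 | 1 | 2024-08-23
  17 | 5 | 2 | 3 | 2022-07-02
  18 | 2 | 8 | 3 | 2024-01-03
SELECT name, price FROM products WHERE price > (SELECT MAX(price) FROM products)

Execution result:
(no rows)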